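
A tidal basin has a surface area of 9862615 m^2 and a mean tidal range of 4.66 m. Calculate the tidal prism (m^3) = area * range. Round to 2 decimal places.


Tidal prism = Area * Tidal range
P = 9862615 * 4.66
P = 45959785.90 m^3

45959785.90


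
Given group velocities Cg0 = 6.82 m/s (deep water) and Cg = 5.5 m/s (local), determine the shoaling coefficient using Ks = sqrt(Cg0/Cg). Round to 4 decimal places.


Ks = sqrt(Cg0 / Cg)
Ks = sqrt(6.82 / 5.5)
Ks = sqrt(1.2400)
Ks = 1.1136

1.1136


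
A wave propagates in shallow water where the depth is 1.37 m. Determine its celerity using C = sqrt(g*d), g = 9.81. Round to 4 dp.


Using the shallow-water approximation:
C = sqrt(g * d) = sqrt(9.81 * 1.37)
C = sqrt(13.4397)
C = 3.6660 m/s

3.6660


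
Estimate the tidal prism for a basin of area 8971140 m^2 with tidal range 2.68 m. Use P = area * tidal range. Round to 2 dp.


Tidal prism = Area * Tidal range
P = 8971140 * 2.68
P = 24042655.20 m^3

24042655.20


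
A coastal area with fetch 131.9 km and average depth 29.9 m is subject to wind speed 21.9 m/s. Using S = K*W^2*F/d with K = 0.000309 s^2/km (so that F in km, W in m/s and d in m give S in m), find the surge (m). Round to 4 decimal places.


S = K * W^2 * F / d
W^2 = 21.9^2 = 479.61
S = 0.000309 * 479.61 * 131.9 / 29.9
Numerator = 0.000309 * 479.61 * 131.9 = 19.547513
S = 19.547513 / 29.9 = 0.6538 m

0.6538


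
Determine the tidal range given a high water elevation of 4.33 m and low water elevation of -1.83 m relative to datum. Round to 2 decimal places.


Tidal range = High water - Low water
Tidal range = 4.33 - (-1.83)
Tidal range = 6.16 m

6.16


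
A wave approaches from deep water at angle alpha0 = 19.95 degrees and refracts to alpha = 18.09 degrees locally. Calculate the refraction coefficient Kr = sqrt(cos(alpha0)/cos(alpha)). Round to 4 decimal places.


Kr = sqrt(cos(alpha0) / cos(alpha))
cos(19.95) = 0.939991
cos(18.09) = 0.950570
Kr = sqrt(0.939991 / 0.950570)
Kr = sqrt(0.988871)
Kr = 0.9944

0.9944


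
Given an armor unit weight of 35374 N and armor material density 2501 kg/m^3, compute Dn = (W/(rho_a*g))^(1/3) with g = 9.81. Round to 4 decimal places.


V = W / (rho_a * g)
V = 35374 / (2501 * 9.81)
V = 35374 / 24534.81
V = 1.441788 m^3
Dn = V^(1/3) = 1.441788^(1/3)
Dn = 1.1297 m

1.1297


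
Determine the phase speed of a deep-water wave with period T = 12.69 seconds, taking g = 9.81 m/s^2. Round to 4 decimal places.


We use the deep-water celerity formula:
C = g * T / (2 * pi)
C = 9.81 * 12.69 / (2 * 3.14159...)
C = 124.488900 / 6.283185
C = 19.8130 m/s

19.8130


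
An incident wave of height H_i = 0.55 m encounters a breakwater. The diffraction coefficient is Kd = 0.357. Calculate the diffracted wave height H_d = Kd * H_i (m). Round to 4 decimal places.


H_d = Kd * H_i
H_d = 0.357 * 0.55
H_d = 0.1964 m

0.1964


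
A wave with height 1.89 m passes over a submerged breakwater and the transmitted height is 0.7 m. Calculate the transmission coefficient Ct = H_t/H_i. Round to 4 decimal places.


Ct = H_t / H_i
Ct = 0.7 / 1.89
Ct = 0.3704

0.3704


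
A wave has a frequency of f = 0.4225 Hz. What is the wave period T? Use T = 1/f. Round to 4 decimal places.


T = 1 / f
T = 1 / 0.4225
T = 2.3669 s

2.3669


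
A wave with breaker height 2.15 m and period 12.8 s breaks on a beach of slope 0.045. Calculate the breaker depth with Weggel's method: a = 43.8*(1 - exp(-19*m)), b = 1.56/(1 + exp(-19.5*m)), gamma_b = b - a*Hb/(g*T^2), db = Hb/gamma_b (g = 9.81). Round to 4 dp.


a = 43.8 * (1 - exp(-19 * m))
exp(-19 * 0.045) = exp(-0.8550) = 0.425283
a = 43.8 * (1 - 0.425283) = 25.172596
b = 1.56 / (1 + exp(-19.5 * m))
exp(-19.5 * 0.045) = exp(-0.8775) = 0.415821
b = 1.56 / (1 + 0.415821) = 1.101834
Hb / (g * T^2) = 2.15 / (9.81 * 12.8^2) = 2.15 / 1607.2704 = 0.00133767
gamma_b = b - a * Hb/(g*T^2) = 1.101834 - 25.172596 * 0.00133767 = 1.068161
db = Hb / gamma_b = 2.15 / 1.068161
db = 2.0128 m

2.0128


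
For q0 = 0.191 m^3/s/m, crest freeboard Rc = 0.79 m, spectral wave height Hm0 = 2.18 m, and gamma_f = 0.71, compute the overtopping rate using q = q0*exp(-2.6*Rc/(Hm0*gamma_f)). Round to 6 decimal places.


q = q0 * exp(-2.6 * Rc / (Hm0 * gamma_f))
Exponent = -2.6 * 0.79 / (2.18 * 0.71)
= -2.6 * 0.79 / 1.5478
= -1.327045
exp(-1.327045) = 0.265260
q = 0.191 * 0.265260
q = 0.050665 m^3/s/m

0.050665


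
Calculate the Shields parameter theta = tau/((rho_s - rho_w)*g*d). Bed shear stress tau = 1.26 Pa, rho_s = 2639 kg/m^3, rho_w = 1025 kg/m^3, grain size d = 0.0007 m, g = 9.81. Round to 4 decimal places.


theta = tau / ((rho_s - rho_w) * g * d)
rho_s - rho_w = 2639 - 1025 = 1614
Denominator = 1614 * 9.81 * 0.0007 = 11.083338
theta = 1.26 / 11.083338
theta = 0.1137

0.1137


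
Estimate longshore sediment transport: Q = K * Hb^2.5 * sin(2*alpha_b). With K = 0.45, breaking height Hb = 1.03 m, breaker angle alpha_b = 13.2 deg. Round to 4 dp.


Q = K * Hb^2.5 * sin(2 * alpha_b)
Hb^2.5 = 1.03^2.5 = 1.076696
sin(2 * 13.2) = sin(26.4) = 0.444635
Q = 0.45 * 1.076696 * 0.444635
Q = 0.2154 m^3/s

0.2154


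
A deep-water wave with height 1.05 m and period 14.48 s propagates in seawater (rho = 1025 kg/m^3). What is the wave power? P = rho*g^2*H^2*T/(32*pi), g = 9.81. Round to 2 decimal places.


P = rho * g^2 * H^2 * T / (32 * pi)
P = 1025 * 9.81^2 * 1.05^2 * 14.48 / (32 * pi)
P = 1025 * 96.2361 * 1.1025 * 14.48 / 100.53096
P = 15664.23 W/m

15664.23


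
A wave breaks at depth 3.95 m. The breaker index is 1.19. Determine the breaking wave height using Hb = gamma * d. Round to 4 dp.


Hb = gamma * d
Hb = 1.19 * 3.95
Hb = 4.7005 m

4.7005


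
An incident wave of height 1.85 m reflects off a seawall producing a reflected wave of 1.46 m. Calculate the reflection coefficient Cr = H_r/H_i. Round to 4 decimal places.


Cr = H_r / H_i
Cr = 1.46 / 1.85
Cr = 0.7892

0.7892


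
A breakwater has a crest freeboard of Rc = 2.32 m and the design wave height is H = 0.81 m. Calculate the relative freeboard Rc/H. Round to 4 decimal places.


Relative freeboard = Rc / H
= 2.32 / 0.81
= 2.8642

2.8642


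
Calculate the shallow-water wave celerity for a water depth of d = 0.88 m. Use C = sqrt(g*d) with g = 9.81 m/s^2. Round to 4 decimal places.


Using the shallow-water approximation:
C = sqrt(g * d) = sqrt(9.81 * 0.88)
C = sqrt(8.6328)
C = 2.9382 m/s

2.9382


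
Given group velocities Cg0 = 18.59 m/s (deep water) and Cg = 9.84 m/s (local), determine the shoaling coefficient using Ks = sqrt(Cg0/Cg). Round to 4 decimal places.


Ks = sqrt(Cg0 / Cg)
Ks = sqrt(18.59 / 9.84)
Ks = sqrt(1.8892)
Ks = 1.3745

1.3745


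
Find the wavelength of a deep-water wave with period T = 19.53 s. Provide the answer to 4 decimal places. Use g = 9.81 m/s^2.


L0 = g * T^2 / (2 * pi)
L0 = 9.81 * 19.53^2 / (2 * pi)
L0 = 9.81 * 381.4209 / 6.28319
L0 = 3741.7390 / 6.28319
L0 = 595.5163 m

595.5163


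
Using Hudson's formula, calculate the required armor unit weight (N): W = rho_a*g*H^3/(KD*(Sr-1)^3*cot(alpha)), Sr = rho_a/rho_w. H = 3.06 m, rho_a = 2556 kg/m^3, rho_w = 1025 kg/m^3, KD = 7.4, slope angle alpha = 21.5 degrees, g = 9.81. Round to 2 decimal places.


Sr = rho_a / rho_w = 2556 / 1025 = 2.493659
(Sr - 1) = 1.493659
(Sr - 1)^3 = 3.332376
cot(21.5) = 1 / tan(21.5) = 1 / 0.393910 = 2.538648
Numerator = 2556 * 9.81 * 3.06^3 = 718446.0085
Denominator = 7.4 * 3.332376 * 2.538648 = 62.601994
W = 718446.0085 / 62.601994
W = 11476.41 N

11476.41


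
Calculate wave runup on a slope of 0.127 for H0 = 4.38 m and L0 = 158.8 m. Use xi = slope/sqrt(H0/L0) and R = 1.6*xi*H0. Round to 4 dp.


xi = slope / sqrt(H0/L0)
H0/L0 = 4.38/158.8 = 0.027582
sqrt(0.027582) = 0.166078
xi = 0.127 / 0.166078 = 0.764701
R = 1.6 * xi * H0 = 1.6 * 0.764701 * 4.38
R = 5.3590 m

5.3590


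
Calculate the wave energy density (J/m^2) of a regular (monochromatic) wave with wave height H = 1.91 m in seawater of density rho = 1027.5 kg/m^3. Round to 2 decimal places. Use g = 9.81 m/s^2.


E = (1/8) * rho * g * H^2
E = (1/8) * 1027.5 * 9.81 * 1.91^2
E = 0.125 * 1027.5 * 9.81 * 3.6481
E = 4596.50 J/m^2

4596.50


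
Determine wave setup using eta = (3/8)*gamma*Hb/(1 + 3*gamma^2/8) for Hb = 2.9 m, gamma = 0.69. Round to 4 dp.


eta = (3/8) * gamma * Hb / (1 + 3*gamma^2/8)
Numerator = (3/8) * 0.69 * 2.9 = 0.750375
Denominator = 1 + 3*0.69^2/8 = 1 + 0.178538 = 1.178538
eta = 0.750375 / 1.178538
eta = 0.6367 m

0.6367


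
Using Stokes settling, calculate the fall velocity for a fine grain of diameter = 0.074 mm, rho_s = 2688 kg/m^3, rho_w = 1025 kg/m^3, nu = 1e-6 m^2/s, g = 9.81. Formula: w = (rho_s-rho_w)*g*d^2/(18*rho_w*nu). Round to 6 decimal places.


w = (rho_s - rho_w) * g * d^2 / (18 * rho_w * nu)
d = 0.074 mm = 0.000074 m
rho_s - rho_w = 2688 - 1025 = 1663
Numerator = 1663 * 9.81 * (0.000074)^2 = 0.000089335628
Denominator = 18 * 1025 * 1e-6 = 0.018450
w = 0.004842 m/s

0.004842


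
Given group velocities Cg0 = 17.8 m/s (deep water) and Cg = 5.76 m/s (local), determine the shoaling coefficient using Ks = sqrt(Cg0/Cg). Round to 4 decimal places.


Ks = sqrt(Cg0 / Cg)
Ks = sqrt(17.8 / 5.76)
Ks = sqrt(3.0903)
Ks = 1.7579

1.7579


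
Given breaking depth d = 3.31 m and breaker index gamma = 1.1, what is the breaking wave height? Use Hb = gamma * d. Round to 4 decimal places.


Hb = gamma * d
Hb = 1.1 * 3.31
Hb = 3.6410 m

3.6410


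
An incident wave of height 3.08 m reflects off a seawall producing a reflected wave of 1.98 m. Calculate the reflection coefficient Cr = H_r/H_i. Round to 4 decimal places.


Cr = H_r / H_i
Cr = 1.98 / 3.08
Cr = 0.6429

0.6429


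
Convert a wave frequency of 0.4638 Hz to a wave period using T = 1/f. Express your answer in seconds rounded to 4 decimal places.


T = 1 / f
T = 1 / 0.4638
T = 2.1561 s

2.1561


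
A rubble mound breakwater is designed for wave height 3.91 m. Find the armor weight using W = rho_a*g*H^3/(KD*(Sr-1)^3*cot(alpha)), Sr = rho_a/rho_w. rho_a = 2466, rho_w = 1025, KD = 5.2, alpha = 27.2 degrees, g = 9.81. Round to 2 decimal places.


Sr = rho_a / rho_w = 2466 / 1025 = 2.405854
(Sr - 1) = 1.405854
(Sr - 1)^3 = 2.778564
cot(27.2) = 1 / tan(27.2) = 1 / 0.513930 = 1.945790
Numerator = 2466 * 9.81 * 3.91^3 = 1446080.1071
Denominator = 5.2 * 2.778564 * 1.945790 = 28.113800
W = 1446080.1071 / 28.113800
W = 51436.66 N

51436.66


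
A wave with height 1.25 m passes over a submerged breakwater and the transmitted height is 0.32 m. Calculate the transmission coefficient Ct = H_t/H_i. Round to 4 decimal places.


Ct = H_t / H_i
Ct = 0.32 / 1.25
Ct = 0.2560

0.2560


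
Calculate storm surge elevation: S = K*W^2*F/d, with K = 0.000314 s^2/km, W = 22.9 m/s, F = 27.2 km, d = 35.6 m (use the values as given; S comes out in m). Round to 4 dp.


S = K * W^2 * F / d
W^2 = 22.9^2 = 524.41
S = 0.000314 * 524.41 * 27.2 / 35.6
Numerator = 0.000314 * 524.41 * 27.2 = 4.478881
S = 4.478881 / 35.6 = 0.1258 m

0.1258


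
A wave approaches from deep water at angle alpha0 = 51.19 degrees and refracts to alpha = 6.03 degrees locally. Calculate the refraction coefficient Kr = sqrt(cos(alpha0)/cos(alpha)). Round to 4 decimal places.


Kr = sqrt(cos(alpha0) / cos(alpha))
cos(51.19) = 0.626740
cos(6.03) = 0.994467
Kr = sqrt(0.626740 / 0.994467)
Kr = sqrt(0.630227)
Kr = 0.7939

0.7939


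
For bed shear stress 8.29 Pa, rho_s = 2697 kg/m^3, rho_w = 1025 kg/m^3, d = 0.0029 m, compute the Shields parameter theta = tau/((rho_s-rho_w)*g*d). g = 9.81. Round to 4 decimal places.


theta = tau / ((rho_s - rho_w) * g * d)
rho_s - rho_w = 2697 - 1025 = 1672
Denominator = 1672 * 9.81 * 0.0029 = 47.566728
theta = 8.29 / 47.566728
theta = 0.1743

0.1743


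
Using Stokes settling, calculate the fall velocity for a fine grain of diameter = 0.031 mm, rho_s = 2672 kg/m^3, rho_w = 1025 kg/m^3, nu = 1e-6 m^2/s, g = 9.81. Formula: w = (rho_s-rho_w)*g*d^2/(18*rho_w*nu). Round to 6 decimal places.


w = (rho_s - rho_w) * g * d^2 / (18 * rho_w * nu)
d = 0.031 mm = 0.000031 m
rho_s - rho_w = 2672 - 1025 = 1647
Numerator = 1647 * 9.81 * (0.000031)^2 = 0.000015526944
Denominator = 18 * 1025 * 1e-6 = 0.018450
w = 0.000842 m/s

0.000842


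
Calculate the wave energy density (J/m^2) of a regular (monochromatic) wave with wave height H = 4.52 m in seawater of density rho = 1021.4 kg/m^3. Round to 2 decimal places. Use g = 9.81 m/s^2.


E = (1/8) * rho * g * H^2
E = (1/8) * 1021.4 * 9.81 * 4.52^2
E = 0.125 * 1021.4 * 9.81 * 20.4304
E = 25588.91 J/m^2

25588.91


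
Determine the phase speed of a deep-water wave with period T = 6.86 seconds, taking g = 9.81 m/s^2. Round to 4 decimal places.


We use the deep-water celerity formula:
C = g * T / (2 * pi)
C = 9.81 * 6.86 / (2 * 3.14159...)
C = 67.296600 / 6.283185
C = 10.7106 m/s

10.7106


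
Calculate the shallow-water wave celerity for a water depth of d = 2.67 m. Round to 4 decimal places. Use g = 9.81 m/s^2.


Using the shallow-water approximation:
C = sqrt(g * d) = sqrt(9.81 * 2.67)
C = sqrt(26.1927)
C = 5.1179 m/s

5.1179


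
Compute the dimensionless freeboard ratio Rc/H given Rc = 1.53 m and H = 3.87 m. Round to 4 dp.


Relative freeboard = Rc / H
= 1.53 / 3.87
= 0.3953

0.3953


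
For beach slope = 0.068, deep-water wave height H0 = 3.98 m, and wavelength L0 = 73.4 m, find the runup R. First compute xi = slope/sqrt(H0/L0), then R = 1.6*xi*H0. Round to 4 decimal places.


xi = slope / sqrt(H0/L0)
H0/L0 = 3.98/73.4 = 0.054223
sqrt(0.054223) = 0.232859
xi = 0.068 / 0.232859 = 0.292022
R = 1.6 * xi * H0 = 1.6 * 0.292022 * 3.98
R = 1.8596 m

1.8596


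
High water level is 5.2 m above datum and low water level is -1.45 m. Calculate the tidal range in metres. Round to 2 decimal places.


Tidal range = High water - Low water
Tidal range = 5.2 - (-1.45)
Tidal range = 6.65 m

6.65


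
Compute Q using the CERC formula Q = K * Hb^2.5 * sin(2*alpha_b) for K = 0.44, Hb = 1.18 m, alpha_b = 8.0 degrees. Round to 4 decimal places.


Q = K * Hb^2.5 * sin(2 * alpha_b)
Hb^2.5 = 1.18^2.5 = 1.512534
sin(2 * 8.0) = sin(16.0) = 0.275637
Q = 0.44 * 1.512534 * 0.275637
Q = 0.1834 m^3/s

0.1834


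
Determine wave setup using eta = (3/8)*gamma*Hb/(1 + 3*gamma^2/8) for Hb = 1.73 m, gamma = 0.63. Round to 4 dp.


eta = (3/8) * gamma * Hb / (1 + 3*gamma^2/8)
Numerator = (3/8) * 0.63 * 1.73 = 0.408713
Denominator = 1 + 3*0.63^2/8 = 1 + 0.148838 = 1.148838
eta = 0.408713 / 1.148838
eta = 0.3558 m

0.3558


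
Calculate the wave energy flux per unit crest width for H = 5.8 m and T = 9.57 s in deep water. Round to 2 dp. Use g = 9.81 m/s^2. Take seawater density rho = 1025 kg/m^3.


P = rho * g^2 * H^2 * T / (32 * pi)
P = 1025 * 9.81^2 * 5.8^2 * 9.57 / (32 * pi)
P = 1025 * 96.2361 * 33.6400 * 9.57 / 100.53096
P = 315885.69 W/m

315885.69


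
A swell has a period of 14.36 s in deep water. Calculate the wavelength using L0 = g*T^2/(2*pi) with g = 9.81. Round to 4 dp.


L0 = g * T^2 / (2 * pi)
L0 = 9.81 * 14.36^2 / (2 * pi)
L0 = 9.81 * 206.2096 / 6.28319
L0 = 2022.9162 / 6.28319
L0 = 321.9571 m

321.9571


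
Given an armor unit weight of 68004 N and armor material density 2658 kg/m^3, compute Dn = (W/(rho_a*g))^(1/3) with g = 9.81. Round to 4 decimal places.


V = W / (rho_a * g)
V = 68004 / (2658 * 9.81)
V = 68004 / 26074.98
V = 2.608017 m^3
Dn = V^(1/3) = 2.608017^(1/3)
Dn = 1.3765 m

1.3765


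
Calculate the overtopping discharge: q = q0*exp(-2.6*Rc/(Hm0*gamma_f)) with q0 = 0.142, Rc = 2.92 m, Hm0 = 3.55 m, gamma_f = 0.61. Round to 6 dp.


q = q0 * exp(-2.6 * Rc / (Hm0 * gamma_f))
Exponent = -2.6 * 2.92 / (3.55 * 0.61)
= -2.6 * 2.92 / 2.1655
= -3.505888
exp(-3.505888) = 0.030020
q = 0.142 * 0.030020
q = 0.004263 m^3/s/m

0.004263


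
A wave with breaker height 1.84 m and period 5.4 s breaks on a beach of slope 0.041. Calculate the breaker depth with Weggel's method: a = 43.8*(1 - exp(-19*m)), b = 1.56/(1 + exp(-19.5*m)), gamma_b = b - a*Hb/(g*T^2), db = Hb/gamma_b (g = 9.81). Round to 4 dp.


a = 43.8 * (1 - exp(-19 * m))
exp(-19 * 0.041) = exp(-0.7790) = 0.458865
a = 43.8 * (1 - 0.458865) = 23.701728
b = 1.56 / (1 + exp(-19.5 * m))
exp(-19.5 * 0.041) = exp(-0.7995) = 0.449554
b = 1.56 / (1 + 0.449554) = 1.076193
Hb / (g * T^2) = 1.84 / (9.81 * 5.4^2) = 1.84 / 286.0596 = 0.00643223
gamma_b = b - a * Hb/(g*T^2) = 1.076193 - 23.701728 * 0.00643223 = 0.923738
db = Hb / gamma_b = 1.84 / 0.923738
db = 1.9919 m

1.9919


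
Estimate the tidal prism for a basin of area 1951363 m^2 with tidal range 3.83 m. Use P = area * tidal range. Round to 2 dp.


Tidal prism = Area * Tidal range
P = 1951363 * 3.83
P = 7473720.29 m^3

7473720.29


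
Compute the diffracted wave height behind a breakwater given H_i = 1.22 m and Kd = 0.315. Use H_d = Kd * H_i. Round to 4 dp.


H_d = Kd * H_i
H_d = 0.315 * 1.22
H_d = 0.3843 m

0.3843


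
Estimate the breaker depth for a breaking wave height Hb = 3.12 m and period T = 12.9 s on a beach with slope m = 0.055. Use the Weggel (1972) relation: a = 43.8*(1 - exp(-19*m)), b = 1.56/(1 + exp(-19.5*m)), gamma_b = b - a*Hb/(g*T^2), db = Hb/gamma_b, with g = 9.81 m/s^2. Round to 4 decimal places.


a = 43.8 * (1 - exp(-19 * m))
exp(-19 * 0.055) = exp(-1.0450) = 0.351692
a = 43.8 * (1 - 0.351692) = 28.395898
b = 1.56 / (1 + exp(-19.5 * m))
exp(-19.5 * 0.055) = exp(-1.0725) = 0.342152
b = 1.56 / (1 + 0.342152) = 1.162312
Hb / (g * T^2) = 3.12 / (9.81 * 12.9^2) = 3.12 / 1632.4821 = 0.00191120
gamma_b = b - a * Hb/(g*T^2) = 1.162312 - 28.395898 * 0.00191120 = 1.108042
db = Hb / gamma_b = 3.12 / 1.108042
db = 2.8158 m

2.8158


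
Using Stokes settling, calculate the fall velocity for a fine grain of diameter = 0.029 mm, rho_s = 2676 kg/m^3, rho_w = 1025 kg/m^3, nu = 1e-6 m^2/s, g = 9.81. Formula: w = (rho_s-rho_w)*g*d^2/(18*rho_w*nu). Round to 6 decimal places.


w = (rho_s - rho_w) * g * d^2 / (18 * rho_w * nu)
d = 0.029 mm = 0.000029 m
rho_s - rho_w = 2676 - 1025 = 1651
Numerator = 1651 * 9.81 * (0.000029)^2 = 0.000013621097
Denominator = 18 * 1025 * 1e-6 = 0.018450
w = 0.000738 m/s

0.000738


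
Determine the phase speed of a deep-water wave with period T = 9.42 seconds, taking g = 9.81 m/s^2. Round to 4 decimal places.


We use the deep-water celerity formula:
C = g * T / (2 * pi)
C = 9.81 * 9.42 / (2 * 3.14159...)
C = 92.410200 / 6.283185
C = 14.7075 m/s

14.7075


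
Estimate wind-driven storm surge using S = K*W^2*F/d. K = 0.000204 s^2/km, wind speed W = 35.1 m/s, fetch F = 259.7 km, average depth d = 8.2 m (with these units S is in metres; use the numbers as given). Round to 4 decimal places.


S = K * W^2 * F / d
W^2 = 35.1^2 = 1232.01
S = 0.000204 * 1232.01 * 259.7 / 8.2
Numerator = 0.000204 * 1232.01 * 259.7 = 65.270411
S = 65.270411 / 8.2 = 7.9598 m

7.9598


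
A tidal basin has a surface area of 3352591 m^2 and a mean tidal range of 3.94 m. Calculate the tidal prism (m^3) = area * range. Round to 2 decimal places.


Tidal prism = Area * Tidal range
P = 3352591 * 3.94
P = 13209208.54 m^3

13209208.54


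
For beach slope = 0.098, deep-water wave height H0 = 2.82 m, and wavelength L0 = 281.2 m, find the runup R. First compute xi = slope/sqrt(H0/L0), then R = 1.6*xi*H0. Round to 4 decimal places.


xi = slope / sqrt(H0/L0)
H0/L0 = 2.82/281.2 = 0.010028
sqrt(0.010028) = 0.100142
xi = 0.098 / 0.100142 = 0.978609
R = 1.6 * xi * H0 = 1.6 * 0.978609 * 2.82
R = 4.4155 m

4.4155


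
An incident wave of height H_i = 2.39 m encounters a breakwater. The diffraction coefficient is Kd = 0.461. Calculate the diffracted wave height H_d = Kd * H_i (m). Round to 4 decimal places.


H_d = Kd * H_i
H_d = 0.461 * 2.39
H_d = 1.1018 m

1.1018


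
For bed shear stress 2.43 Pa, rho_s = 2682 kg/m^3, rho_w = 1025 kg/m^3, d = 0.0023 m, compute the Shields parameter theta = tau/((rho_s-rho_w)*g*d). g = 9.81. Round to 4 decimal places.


theta = tau / ((rho_s - rho_w) * g * d)
rho_s - rho_w = 2682 - 1025 = 1657
Denominator = 1657 * 9.81 * 0.0023 = 37.386891
theta = 2.43 / 37.386891
theta = 0.0650

0.0650


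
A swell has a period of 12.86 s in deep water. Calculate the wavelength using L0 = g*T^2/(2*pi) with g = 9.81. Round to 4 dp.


L0 = g * T^2 / (2 * pi)
L0 = 9.81 * 12.86^2 / (2 * pi)
L0 = 9.81 * 165.3796 / 6.28319
L0 = 1622.3739 / 6.28319
L0 = 258.2088 m

258.2088


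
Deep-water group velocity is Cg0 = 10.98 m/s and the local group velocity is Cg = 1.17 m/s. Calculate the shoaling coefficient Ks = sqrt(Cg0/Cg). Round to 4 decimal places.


Ks = sqrt(Cg0 / Cg)
Ks = sqrt(10.98 / 1.17)
Ks = sqrt(9.3846)
Ks = 3.0634

3.0634


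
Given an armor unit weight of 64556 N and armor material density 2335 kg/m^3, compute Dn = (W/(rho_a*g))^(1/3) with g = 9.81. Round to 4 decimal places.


V = W / (rho_a * g)
V = 64556 / (2335 * 9.81)
V = 64556 / 22906.35
V = 2.818258 m^3
Dn = V^(1/3) = 2.818258^(1/3)
Dn = 1.4125 m

1.4125


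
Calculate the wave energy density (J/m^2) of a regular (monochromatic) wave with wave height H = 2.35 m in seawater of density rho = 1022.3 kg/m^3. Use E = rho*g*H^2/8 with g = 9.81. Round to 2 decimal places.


E = (1/8) * rho * g * H^2
E = (1/8) * 1022.3 * 9.81 * 2.35^2
E = 0.125 * 1022.3 * 9.81 * 5.5225
E = 6922.98 J/m^2

6922.98


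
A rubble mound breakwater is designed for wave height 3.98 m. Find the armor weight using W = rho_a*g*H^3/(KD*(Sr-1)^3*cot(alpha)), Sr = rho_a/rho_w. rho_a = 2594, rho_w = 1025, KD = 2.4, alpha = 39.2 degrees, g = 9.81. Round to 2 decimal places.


Sr = rho_a / rho_w = 2594 / 1025 = 2.530732
(Sr - 1) = 1.530732
(Sr - 1)^3 = 3.586718
cot(39.2) = 1 / tan(39.2) = 1 / 0.815580 = 1.226121
Numerator = 2594 * 9.81 * 3.98^3 = 1604309.6483
Denominator = 2.4 * 3.586718 * 1.226121 = 10.554602
W = 1604309.6483 / 10.554602
W = 152000.96 N

152000.96


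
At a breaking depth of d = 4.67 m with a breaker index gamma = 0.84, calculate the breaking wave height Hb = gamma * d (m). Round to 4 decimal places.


Hb = gamma * d
Hb = 0.84 * 4.67
Hb = 3.9228 m

3.9228


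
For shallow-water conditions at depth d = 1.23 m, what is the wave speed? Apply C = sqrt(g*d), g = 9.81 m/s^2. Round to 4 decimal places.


Using the shallow-water approximation:
C = sqrt(g * d) = sqrt(9.81 * 1.23)
C = sqrt(12.0663)
C = 3.4737 m/s

3.4737


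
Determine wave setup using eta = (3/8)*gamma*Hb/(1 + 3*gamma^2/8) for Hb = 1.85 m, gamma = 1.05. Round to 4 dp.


eta = (3/8) * gamma * Hb / (1 + 3*gamma^2/8)
Numerator = (3/8) * 1.05 * 1.85 = 0.728438
Denominator = 1 + 3*1.05^2/8 = 1 + 0.413438 = 1.413438
eta = 0.728438 / 1.413438
eta = 0.5154 m

0.5154


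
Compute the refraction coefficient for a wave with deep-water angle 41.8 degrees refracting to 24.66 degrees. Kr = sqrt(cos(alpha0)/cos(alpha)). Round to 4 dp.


Kr = sqrt(cos(alpha0) / cos(alpha))
cos(41.8) = 0.745476
cos(24.66) = 0.908800
Kr = sqrt(0.745476 / 0.908800)
Kr = sqrt(0.820286)
Kr = 0.9057

0.9057


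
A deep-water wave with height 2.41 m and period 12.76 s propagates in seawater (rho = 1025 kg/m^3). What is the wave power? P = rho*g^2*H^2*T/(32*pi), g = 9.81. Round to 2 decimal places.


P = rho * g^2 * H^2 * T / (32 * pi)
P = 1025 * 9.81^2 * 2.41^2 * 12.76 / (32 * pi)
P = 1025 * 96.2361 * 5.8081 * 12.76 / 100.53096
P = 72718.81 W/m

72718.81


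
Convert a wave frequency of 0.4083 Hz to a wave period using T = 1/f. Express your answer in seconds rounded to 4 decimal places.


T = 1 / f
T = 1 / 0.4083
T = 2.4492 s

2.4492


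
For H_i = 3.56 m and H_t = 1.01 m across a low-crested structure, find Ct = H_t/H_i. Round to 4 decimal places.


Ct = H_t / H_i
Ct = 1.01 / 3.56
Ct = 0.2837

0.2837


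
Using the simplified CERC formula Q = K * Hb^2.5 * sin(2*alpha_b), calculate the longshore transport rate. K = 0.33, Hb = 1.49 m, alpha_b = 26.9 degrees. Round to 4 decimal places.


Q = K * Hb^2.5 * sin(2 * alpha_b)
Hb^2.5 = 1.49^2.5 = 2.709977
sin(2 * 26.9) = sin(53.8) = 0.806960
Q = 0.33 * 2.709977 * 0.806960
Q = 0.7217 m^3/s

0.7217


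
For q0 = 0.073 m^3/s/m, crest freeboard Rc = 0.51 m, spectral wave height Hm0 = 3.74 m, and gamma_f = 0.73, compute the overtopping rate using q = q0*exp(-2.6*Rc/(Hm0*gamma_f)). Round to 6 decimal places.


q = q0 * exp(-2.6 * Rc / (Hm0 * gamma_f))
Exponent = -2.6 * 0.51 / (3.74 * 0.73)
= -2.6 * 0.51 / 2.7302
= -0.485679
exp(-0.485679) = 0.615279
q = 0.073 * 0.615279
q = 0.044915 m^3/s/m

0.044915


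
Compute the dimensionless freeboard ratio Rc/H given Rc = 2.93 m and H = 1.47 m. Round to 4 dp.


Relative freeboard = Rc / H
= 2.93 / 1.47
= 1.9932

1.9932


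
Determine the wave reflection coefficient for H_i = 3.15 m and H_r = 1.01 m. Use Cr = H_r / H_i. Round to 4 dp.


Cr = H_r / H_i
Cr = 1.01 / 3.15
Cr = 0.3206

0.3206


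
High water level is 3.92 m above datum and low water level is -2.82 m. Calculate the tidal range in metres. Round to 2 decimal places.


Tidal range = High water - Low water
Tidal range = 3.92 - (-2.82)
Tidal range = 6.74 m

6.74


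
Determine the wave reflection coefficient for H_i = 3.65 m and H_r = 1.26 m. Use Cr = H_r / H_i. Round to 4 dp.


Cr = H_r / H_i
Cr = 1.26 / 3.65
Cr = 0.3452

0.3452


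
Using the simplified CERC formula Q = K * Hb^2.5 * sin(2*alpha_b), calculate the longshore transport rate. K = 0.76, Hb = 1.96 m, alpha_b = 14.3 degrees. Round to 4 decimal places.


Q = K * Hb^2.5 * sin(2 * alpha_b)
Hb^2.5 = 1.96^2.5 = 5.378240
sin(2 * 14.3) = sin(28.6) = 0.478692
Q = 0.76 * 5.378240 * 0.478692
Q = 1.9566 m^3/s

1.9566


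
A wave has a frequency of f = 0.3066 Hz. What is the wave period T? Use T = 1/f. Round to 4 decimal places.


T = 1 / f
T = 1 / 0.3066
T = 3.2616 s

3.2616


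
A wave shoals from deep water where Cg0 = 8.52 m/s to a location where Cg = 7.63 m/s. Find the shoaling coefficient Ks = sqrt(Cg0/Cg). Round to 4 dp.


Ks = sqrt(Cg0 / Cg)
Ks = sqrt(8.52 / 7.63)
Ks = sqrt(1.1166)
Ks = 1.0567

1.0567


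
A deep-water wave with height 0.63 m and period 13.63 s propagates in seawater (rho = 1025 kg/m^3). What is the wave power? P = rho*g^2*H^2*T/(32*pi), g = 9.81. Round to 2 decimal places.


P = rho * g^2 * H^2 * T / (32 * pi)
P = 1025 * 9.81^2 * 0.63^2 * 13.63 / (32 * pi)
P = 1025 * 96.2361 * 0.3969 * 13.63 / 100.53096
P = 5308.10 W/m

5308.10


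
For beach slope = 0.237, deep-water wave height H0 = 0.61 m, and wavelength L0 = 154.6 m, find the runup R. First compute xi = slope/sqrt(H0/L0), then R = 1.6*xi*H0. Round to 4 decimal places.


xi = slope / sqrt(H0/L0)
H0/L0 = 0.61/154.6 = 0.003946
sqrt(0.003946) = 0.062815
xi = 0.237 / 0.062815 = 3.773012
R = 1.6 * xi * H0 = 1.6 * 3.773012 * 0.61
R = 3.6825 m

3.6825


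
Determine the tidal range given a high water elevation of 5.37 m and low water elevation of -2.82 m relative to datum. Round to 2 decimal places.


Tidal range = High water - Low water
Tidal range = 5.37 - (-2.82)
Tidal range = 8.19 m

8.19


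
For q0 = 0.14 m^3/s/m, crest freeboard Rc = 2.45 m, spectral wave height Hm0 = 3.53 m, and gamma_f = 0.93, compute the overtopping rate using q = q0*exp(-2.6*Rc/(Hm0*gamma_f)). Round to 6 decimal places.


q = q0 * exp(-2.6 * Rc / (Hm0 * gamma_f))
Exponent = -2.6 * 2.45 / (3.53 * 0.93)
= -2.6 * 2.45 / 3.2829
= -1.940358
exp(-1.940358) = 0.143653
q = 0.14 * 0.143653
q = 0.020111 m^3/s/m

0.020111


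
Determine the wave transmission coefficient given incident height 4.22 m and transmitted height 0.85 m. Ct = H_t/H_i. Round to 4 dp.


Ct = H_t / H_i
Ct = 0.85 / 4.22
Ct = 0.2014

0.2014


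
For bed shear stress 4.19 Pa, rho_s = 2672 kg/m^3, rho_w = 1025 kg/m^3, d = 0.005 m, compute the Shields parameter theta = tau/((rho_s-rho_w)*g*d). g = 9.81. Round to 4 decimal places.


theta = tau / ((rho_s - rho_w) * g * d)
rho_s - rho_w = 2672 - 1025 = 1647
Denominator = 1647 * 9.81 * 0.005 = 80.785350
theta = 4.19 / 80.785350
theta = 0.0519

0.0519


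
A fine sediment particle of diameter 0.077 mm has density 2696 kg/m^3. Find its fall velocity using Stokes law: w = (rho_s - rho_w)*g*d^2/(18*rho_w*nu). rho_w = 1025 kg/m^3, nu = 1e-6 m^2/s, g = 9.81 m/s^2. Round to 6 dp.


w = (rho_s - rho_w) * g * d^2 / (18 * rho_w * nu)
d = 0.077 mm = 0.000077 m
rho_s - rho_w = 2696 - 1025 = 1671
Numerator = 1671 * 9.81 * (0.000077)^2 = 0.000097191192
Denominator = 18 * 1025 * 1e-6 = 0.018450
w = 0.005268 m/s

0.005268


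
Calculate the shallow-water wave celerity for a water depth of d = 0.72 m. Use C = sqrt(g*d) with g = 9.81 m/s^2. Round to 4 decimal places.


Using the shallow-water approximation:
C = sqrt(g * d) = sqrt(9.81 * 0.72)
C = sqrt(7.0632)
C = 2.6577 m/s

2.6577


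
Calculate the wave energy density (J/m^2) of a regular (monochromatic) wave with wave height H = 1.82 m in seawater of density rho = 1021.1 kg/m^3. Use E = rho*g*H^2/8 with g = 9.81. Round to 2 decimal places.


E = (1/8) * rho * g * H^2
E = (1/8) * 1021.1 * 9.81 * 1.82^2
E = 0.125 * 1021.1 * 9.81 * 3.3124
E = 4147.54 J/m^2

4147.54


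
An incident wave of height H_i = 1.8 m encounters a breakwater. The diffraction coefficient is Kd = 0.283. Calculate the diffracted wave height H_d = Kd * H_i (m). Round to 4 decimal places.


H_d = Kd * H_i
H_d = 0.283 * 1.8
H_d = 0.5094 m

0.5094


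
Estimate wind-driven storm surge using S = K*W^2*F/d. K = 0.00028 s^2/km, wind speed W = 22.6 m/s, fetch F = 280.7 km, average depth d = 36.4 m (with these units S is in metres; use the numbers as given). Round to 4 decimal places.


S = K * W^2 * F / d
W^2 = 22.6^2 = 510.76
S = 0.00028 * 510.76 * 280.7 / 36.4
Numerator = 0.00028 * 510.76 * 280.7 = 40.143693
S = 40.143693 / 36.4 = 1.1028 m

1.1028


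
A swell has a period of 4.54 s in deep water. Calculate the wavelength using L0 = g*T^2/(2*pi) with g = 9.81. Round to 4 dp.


L0 = g * T^2 / (2 * pi)
L0 = 9.81 * 4.54^2 / (2 * pi)
L0 = 9.81 * 20.6116 / 6.28319
L0 = 202.1998 / 6.28319
L0 = 32.1811 m

32.1811


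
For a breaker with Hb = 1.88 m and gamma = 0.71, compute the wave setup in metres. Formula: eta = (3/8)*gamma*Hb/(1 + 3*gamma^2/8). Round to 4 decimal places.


eta = (3/8) * gamma * Hb / (1 + 3*gamma^2/8)
Numerator = (3/8) * 0.71 * 1.88 = 0.500550
Denominator = 1 + 3*0.71^2/8 = 1 + 0.189038 = 1.189038
eta = 0.500550 / 1.189038
eta = 0.4210 m

0.4210


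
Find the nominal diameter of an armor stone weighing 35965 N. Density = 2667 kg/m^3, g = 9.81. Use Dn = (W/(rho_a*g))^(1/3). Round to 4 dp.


V = W / (rho_a * g)
V = 35965 / (2667 * 9.81)
V = 35965 / 26163.27
V = 1.374637 m^3
Dn = V^(1/3) = 1.374637^(1/3)
Dn = 1.1119 m

1.1119


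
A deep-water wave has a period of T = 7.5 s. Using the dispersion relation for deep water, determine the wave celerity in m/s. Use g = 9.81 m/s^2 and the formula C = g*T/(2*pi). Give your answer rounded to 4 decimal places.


We use the deep-water celerity formula:
C = g * T / (2 * pi)
C = 9.81 * 7.5 / (2 * 3.14159...)
C = 73.575000 / 6.283185
C = 11.7098 m/s

11.7098


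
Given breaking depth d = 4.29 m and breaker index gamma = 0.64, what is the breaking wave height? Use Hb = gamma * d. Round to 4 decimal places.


Hb = gamma * d
Hb = 0.64 * 4.29
Hb = 2.7456 m

2.7456


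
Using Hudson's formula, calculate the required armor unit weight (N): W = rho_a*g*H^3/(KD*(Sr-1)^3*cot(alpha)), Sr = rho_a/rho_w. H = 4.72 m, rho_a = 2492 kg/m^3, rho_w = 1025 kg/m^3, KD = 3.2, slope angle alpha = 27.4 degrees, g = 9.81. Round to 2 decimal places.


Sr = rho_a / rho_w = 2492 / 1025 = 2.431220
(Sr - 1) = 1.431220
(Sr - 1)^3 = 2.931695
cot(27.4) = 1 / tan(27.4) = 1 / 0.518351 = 1.929196
Numerator = 2492 * 9.81 * 4.72^3 = 2570650.5375
Denominator = 3.2 * 2.931695 * 1.929196 = 18.098600
W = 2570650.5375 / 18.098600
W = 142035.88 N

142035.88


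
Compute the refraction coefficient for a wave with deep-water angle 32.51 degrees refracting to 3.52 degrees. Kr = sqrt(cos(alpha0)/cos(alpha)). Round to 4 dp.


Kr = sqrt(cos(alpha0) / cos(alpha))
cos(32.51) = 0.843298
cos(3.52) = 0.998113
Kr = sqrt(0.843298 / 0.998113)
Kr = sqrt(0.844892)
Kr = 0.9192

0.9192


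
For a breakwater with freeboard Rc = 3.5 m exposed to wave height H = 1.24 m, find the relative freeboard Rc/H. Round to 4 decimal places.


Relative freeboard = Rc / H
= 3.5 / 1.24
= 2.8226

2.8226


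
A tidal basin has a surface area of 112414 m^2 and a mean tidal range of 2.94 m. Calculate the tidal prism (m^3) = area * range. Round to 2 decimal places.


Tidal prism = Area * Tidal range
P = 112414 * 2.94
P = 330497.16 m^3

330497.16


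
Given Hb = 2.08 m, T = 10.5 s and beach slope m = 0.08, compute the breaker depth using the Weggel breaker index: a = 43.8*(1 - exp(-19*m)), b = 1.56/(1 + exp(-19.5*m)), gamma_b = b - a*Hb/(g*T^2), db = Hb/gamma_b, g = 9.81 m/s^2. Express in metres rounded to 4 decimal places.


a = 43.8 * (1 - exp(-19 * m))
exp(-19 * 0.08) = exp(-1.5200) = 0.218712
a = 43.8 * (1 - 0.218712) = 34.220419
b = 1.56 / (1 + exp(-19.5 * m))
exp(-19.5 * 0.08) = exp(-1.5600) = 0.210136
b = 1.56 / (1 + 0.210136) = 1.289111
Hb / (g * T^2) = 2.08 / (9.81 * 10.5^2) = 2.08 / 1081.5525 = 0.00192316
gamma_b = b - a * Hb/(g*T^2) = 1.289111 - 34.220419 * 0.00192316 = 1.223300
db = Hb / gamma_b = 2.08 / 1.223300
db = 1.7003 m

1.7003


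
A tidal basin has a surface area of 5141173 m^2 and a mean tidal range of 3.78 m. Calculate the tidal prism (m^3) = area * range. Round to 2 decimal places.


Tidal prism = Area * Tidal range
P = 5141173 * 3.78
P = 19433633.94 m^3

19433633.94


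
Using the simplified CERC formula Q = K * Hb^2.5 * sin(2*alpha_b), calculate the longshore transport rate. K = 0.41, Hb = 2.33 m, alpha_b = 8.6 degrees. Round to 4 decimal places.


Q = K * Hb^2.5 * sin(2 * alpha_b)
Hb^2.5 = 2.33^2.5 = 8.286856
sin(2 * 8.6) = sin(17.2) = 0.295708
Q = 0.41 * 8.286856 * 0.295708
Q = 1.0047 m^3/s

1.0047


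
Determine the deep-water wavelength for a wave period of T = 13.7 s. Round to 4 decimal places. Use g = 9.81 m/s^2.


L0 = g * T^2 / (2 * pi)
L0 = 9.81 * 13.7^2 / (2 * pi)
L0 = 9.81 * 187.6900 / 6.28319
L0 = 1841.2389 / 6.28319
L0 = 293.0423 m

293.0423


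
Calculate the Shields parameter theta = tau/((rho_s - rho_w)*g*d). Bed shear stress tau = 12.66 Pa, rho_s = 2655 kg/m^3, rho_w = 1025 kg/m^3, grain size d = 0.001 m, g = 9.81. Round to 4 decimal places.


theta = tau / ((rho_s - rho_w) * g * d)
rho_s - rho_w = 2655 - 1025 = 1630
Denominator = 1630 * 9.81 * 0.001 = 15.990300
theta = 12.66 / 15.990300
theta = 0.7917

0.7917


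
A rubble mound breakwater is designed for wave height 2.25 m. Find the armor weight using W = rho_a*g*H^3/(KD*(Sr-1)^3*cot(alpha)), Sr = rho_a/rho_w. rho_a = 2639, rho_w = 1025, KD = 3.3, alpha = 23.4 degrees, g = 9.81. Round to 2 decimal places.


Sr = rho_a / rho_w = 2639 / 1025 = 2.574634
(Sr - 1) = 1.574634
(Sr - 1)^3 = 3.904262
cot(23.4) = 1 / tan(23.4) = 1 / 0.432739 = 2.310864
Numerator = 2639 * 9.81 * 2.25^3 = 294887.2205
Denominator = 3.3 * 3.904262 * 2.310864 = 29.773319
W = 294887.2205 / 29.773319
W = 9904.41 N

9904.41


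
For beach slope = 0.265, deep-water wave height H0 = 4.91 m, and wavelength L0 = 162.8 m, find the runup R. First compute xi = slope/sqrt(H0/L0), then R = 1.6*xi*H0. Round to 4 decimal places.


xi = slope / sqrt(H0/L0)
H0/L0 = 4.91/162.8 = 0.030160
sqrt(0.030160) = 0.173665
xi = 0.265 / 0.173665 = 1.525922
R = 1.6 * xi * H0 = 1.6 * 1.525922 * 4.91
R = 11.9876 m

11.9876


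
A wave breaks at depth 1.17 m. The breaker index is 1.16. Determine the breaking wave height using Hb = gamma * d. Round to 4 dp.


Hb = gamma * d
Hb = 1.16 * 1.17
Hb = 1.3572 m

1.3572


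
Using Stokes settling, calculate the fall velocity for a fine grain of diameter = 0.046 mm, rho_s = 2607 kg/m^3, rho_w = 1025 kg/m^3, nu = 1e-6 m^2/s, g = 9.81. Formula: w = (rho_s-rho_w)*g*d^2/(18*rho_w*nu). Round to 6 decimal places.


w = (rho_s - rho_w) * g * d^2 / (18 * rho_w * nu)
d = 0.046 mm = 0.000046 m
rho_s - rho_w = 2607 - 1025 = 1582
Numerator = 1582 * 9.81 * (0.000046)^2 = 0.000032839093
Denominator = 18 * 1025 * 1e-6 = 0.018450
w = 0.001780 m/s

0.001780


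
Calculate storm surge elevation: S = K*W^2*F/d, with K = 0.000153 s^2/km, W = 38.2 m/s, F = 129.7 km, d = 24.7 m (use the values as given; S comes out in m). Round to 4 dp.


S = K * W^2 * F / d
W^2 = 38.2^2 = 1459.24
S = 0.000153 * 1459.24 * 129.7 / 24.7
Numerator = 0.000153 * 1459.24 * 129.7 = 28.957304
S = 28.957304 / 24.7 = 1.1724 m

1.1724


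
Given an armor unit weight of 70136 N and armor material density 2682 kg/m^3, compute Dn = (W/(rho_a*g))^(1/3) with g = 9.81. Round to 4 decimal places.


V = W / (rho_a * g)
V = 70136 / (2682 * 9.81)
V = 70136 / 26310.42
V = 2.665712 m^3
Dn = V^(1/3) = 2.665712^(1/3)
Dn = 1.3866 m

1.3866


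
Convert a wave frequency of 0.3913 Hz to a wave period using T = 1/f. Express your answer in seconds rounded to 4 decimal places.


T = 1 / f
T = 1 / 0.3913
T = 2.5556 s

2.5556


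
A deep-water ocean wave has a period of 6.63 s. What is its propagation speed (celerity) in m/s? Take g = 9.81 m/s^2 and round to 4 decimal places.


We use the deep-water celerity formula:
C = g * T / (2 * pi)
C = 9.81 * 6.63 / (2 * 3.14159...)
C = 65.040300 / 6.283185
C = 10.3515 m/s

10.3515


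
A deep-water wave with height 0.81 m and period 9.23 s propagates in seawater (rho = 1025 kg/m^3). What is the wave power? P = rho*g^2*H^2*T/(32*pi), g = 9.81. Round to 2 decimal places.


P = rho * g^2 * H^2 * T / (32 * pi)
P = 1025 * 9.81^2 * 0.81^2 * 9.23 / (32 * pi)
P = 1025 * 96.2361 * 0.6561 * 9.23 / 100.53096
P = 5942.02 W/m

5942.02


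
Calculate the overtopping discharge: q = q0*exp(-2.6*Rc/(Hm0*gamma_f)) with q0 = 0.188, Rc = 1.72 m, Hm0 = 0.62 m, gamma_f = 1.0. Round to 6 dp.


q = q0 * exp(-2.6 * Rc / (Hm0 * gamma_f))
Exponent = -2.6 * 1.72 / (0.62 * 1.0)
= -2.6 * 1.72 / 0.6200
= -7.212903
exp(-7.212903) = 0.000737
q = 0.188 * 0.000737
q = 0.000139 m^3/s/m

0.000139


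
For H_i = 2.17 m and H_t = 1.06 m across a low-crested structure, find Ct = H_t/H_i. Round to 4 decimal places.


Ct = H_t / H_i
Ct = 1.06 / 2.17
Ct = 0.4885

0.4885


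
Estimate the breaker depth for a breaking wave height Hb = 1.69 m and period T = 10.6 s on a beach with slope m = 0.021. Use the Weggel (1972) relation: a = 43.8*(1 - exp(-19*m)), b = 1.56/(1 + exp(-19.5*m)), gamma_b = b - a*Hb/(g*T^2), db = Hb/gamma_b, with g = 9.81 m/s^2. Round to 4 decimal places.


a = 43.8 * (1 - exp(-19 * m))
exp(-19 * 0.021) = exp(-0.3990) = 0.670991
a = 43.8 * (1 - 0.670991) = 14.410607
b = 1.56 / (1 + exp(-19.5 * m))
exp(-19.5 * 0.021) = exp(-0.4095) = 0.663982
b = 1.56 / (1 + 0.663982) = 0.937510
Hb / (g * T^2) = 1.69 / (9.81 * 10.6^2) = 1.69 / 1102.2516 = 0.00153323
gamma_b = b - a * Hb/(g*T^2) = 0.937510 - 14.410607 * 0.00153323 = 0.915415
db = Hb / gamma_b = 1.69 / 0.915415
db = 1.8462 m

1.8462


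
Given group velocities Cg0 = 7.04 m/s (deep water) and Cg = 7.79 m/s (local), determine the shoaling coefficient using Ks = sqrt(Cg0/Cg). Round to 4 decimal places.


Ks = sqrt(Cg0 / Cg)
Ks = sqrt(7.04 / 7.79)
Ks = sqrt(0.9037)
Ks = 0.9506

0.9506


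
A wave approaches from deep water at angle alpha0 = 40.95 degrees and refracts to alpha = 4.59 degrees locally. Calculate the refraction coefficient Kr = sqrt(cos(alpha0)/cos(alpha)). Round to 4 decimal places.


Kr = sqrt(cos(alpha0) / cos(alpha))
cos(40.95) = 0.755282
cos(4.59) = 0.996793
Kr = sqrt(0.755282 / 0.996793)
Kr = sqrt(0.757712)
Kr = 0.8705

0.8705


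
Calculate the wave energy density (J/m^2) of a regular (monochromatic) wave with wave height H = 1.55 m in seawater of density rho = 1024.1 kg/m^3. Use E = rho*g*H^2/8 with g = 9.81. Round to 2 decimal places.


E = (1/8) * rho * g * H^2
E = (1/8) * 1024.1 * 9.81 * 1.55^2
E = 0.125 * 1024.1 * 9.81 * 2.4025
E = 3017.07 J/m^2

3017.07


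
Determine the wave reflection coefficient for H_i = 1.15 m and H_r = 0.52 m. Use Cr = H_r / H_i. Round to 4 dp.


Cr = H_r / H_i
Cr = 0.52 / 1.15
Cr = 0.4522

0.4522
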